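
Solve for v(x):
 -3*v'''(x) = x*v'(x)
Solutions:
 v(x) = C1 + Integral(C2*airyai(-3^(2/3)*x/3) + C3*airybi(-3^(2/3)*x/3), x)


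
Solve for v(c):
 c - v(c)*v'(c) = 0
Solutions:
 v(c) = -sqrt(C1 + c^2)
 v(c) = sqrt(C1 + c^2)


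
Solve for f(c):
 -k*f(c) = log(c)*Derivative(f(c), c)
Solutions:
 f(c) = C1*exp(-k*li(c))


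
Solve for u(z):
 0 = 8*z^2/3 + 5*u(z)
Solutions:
 u(z) = -8*z^2/15


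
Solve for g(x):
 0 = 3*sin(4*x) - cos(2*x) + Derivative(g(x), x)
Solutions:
 g(x) = C1 + sin(2*x)/2 + 3*cos(4*x)/4


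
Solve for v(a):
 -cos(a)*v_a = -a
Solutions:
 v(a) = C1 + Integral(a/cos(a), a)


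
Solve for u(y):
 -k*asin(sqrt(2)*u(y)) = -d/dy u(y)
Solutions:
 Integral(1/asin(sqrt(2)*_y), (_y, u(y))) = C1 + k*y


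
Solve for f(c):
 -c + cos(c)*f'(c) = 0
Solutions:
 f(c) = C1 + Integral(c/cos(c), c)


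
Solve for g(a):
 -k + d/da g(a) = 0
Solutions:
 g(a) = C1 + a*k


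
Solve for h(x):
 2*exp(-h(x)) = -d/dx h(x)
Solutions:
 h(x) = log(C1 - 2*x)


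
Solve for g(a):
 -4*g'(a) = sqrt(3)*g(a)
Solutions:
 g(a) = C1*exp(-sqrt(3)*a/4)


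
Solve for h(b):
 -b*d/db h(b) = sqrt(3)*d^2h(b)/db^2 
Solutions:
 h(b) = C1 + C2*erf(sqrt(2)*3^(3/4)*b/6)


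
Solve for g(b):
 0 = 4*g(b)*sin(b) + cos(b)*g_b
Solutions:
 g(b) = C1*cos(b)^4


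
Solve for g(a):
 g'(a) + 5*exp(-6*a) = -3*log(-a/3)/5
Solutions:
 g(a) = C1 - 3*a*log(-a)/5 + 3*a*(1 + log(3))/5 + 5*exp(-6*a)/6


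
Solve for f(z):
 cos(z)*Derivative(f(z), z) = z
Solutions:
 f(z) = C1 + Integral(z/cos(z), z)


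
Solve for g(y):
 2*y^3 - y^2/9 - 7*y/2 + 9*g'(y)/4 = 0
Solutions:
 g(y) = C1 - 2*y^4/9 + 4*y^3/243 + 7*y^2/9


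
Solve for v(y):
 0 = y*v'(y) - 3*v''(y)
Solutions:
 v(y) = C1 + C2*erfi(sqrt(6)*y/6)


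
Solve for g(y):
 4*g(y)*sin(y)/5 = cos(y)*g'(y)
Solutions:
 g(y) = C1/cos(y)^(4/5)


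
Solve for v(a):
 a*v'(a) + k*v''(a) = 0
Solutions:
 v(a) = C1 + C2*sqrt(k)*erf(sqrt(2)*a*sqrt(1/k)/2)


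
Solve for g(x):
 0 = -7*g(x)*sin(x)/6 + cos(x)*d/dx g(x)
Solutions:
 g(x) = C1/cos(x)^(7/6)


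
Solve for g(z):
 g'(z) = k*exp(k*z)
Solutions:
 g(z) = C1 + exp(k*z)


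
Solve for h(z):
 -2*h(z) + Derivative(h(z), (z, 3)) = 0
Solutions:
 h(z) = C3*exp(2^(1/3)*z) + (C1*sin(2^(1/3)*sqrt(3)*z/2) + C2*cos(2^(1/3)*sqrt(3)*z/2))*exp(-2^(1/3)*z/2)


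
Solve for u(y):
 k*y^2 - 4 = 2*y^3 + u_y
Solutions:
 u(y) = C1 + k*y^3/3 - y^4/2 - 4*y


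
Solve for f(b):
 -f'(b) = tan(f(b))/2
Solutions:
 f(b) = pi - asin(C1*exp(-b/2))
 f(b) = asin(C1*exp(-b/2))


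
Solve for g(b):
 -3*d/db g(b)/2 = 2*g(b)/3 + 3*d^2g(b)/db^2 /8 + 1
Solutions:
 g(b) = C1*exp(2*b*(-1 + sqrt(5)/3)) + C2*exp(-2*b*(sqrt(5)/3 + 1)) - 3/2


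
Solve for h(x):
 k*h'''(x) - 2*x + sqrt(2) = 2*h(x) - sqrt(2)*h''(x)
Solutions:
 h(x) = C1*exp(-x*((sqrt(((-27 + 2*sqrt(2)/k^2)^2 - 8/k^4)/k^2) - 27/k + 2*sqrt(2)/k^3)^(1/3) + sqrt(2)/k + 2/(k^2*(sqrt(((-27 + 2*sqrt(2)/k^2)^2 - 8/k^4)/k^2) - 27/k + 2*sqrt(2)/k^3)^(1/3)))/3) + C2*exp(x*((sqrt(((-27 + 2*sqrt(2)/k^2)^2 - 8/k^4)/k^2) - 27/k + 2*sqrt(2)/k^3)^(1/3) - sqrt(3)*I*(sqrt(((-27 + 2*sqrt(2)/k^2)^2 - 8/k^4)/k^2) - 27/k + 2*sqrt(2)/k^3)^(1/3) - 2*sqrt(2)/k - 8/(k^2*(-1 + sqrt(3)*I)*(sqrt(((-27 + 2*sqrt(2)/k^2)^2 - 8/k^4)/k^2) - 27/k + 2*sqrt(2)/k^3)^(1/3)))/6) + C3*exp(x*((sqrt(((-27 + 2*sqrt(2)/k^2)^2 - 8/k^4)/k^2) - 27/k + 2*sqrt(2)/k^3)^(1/3) + sqrt(3)*I*(sqrt(((-27 + 2*sqrt(2)/k^2)^2 - 8/k^4)/k^2) - 27/k + 2*sqrt(2)/k^3)^(1/3) - 2*sqrt(2)/k + 8/(k^2*(1 + sqrt(3)*I)*(sqrt(((-27 + 2*sqrt(2)/k^2)^2 - 8/k^4)/k^2) - 27/k + 2*sqrt(2)/k^3)^(1/3)))/6) - x + sqrt(2)/2


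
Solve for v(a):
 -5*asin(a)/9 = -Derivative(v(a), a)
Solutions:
 v(a) = C1 + 5*a*asin(a)/9 + 5*sqrt(1 - a^2)/9


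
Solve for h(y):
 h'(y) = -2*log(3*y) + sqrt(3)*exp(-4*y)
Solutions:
 h(y) = C1 - 2*y*log(y) + 2*y*(1 - log(3)) - sqrt(3)*exp(-4*y)/4


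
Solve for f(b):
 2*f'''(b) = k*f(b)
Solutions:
 f(b) = C1*exp(2^(2/3)*b*k^(1/3)/2) + C2*exp(2^(2/3)*b*k^(1/3)*(-1 + sqrt(3)*I)/4) + C3*exp(-2^(2/3)*b*k^(1/3)*(1 + sqrt(3)*I)/4)


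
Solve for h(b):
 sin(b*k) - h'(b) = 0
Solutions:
 h(b) = C1 - cos(b*k)/k


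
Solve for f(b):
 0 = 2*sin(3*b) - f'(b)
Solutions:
 f(b) = C1 - 2*cos(3*b)/3


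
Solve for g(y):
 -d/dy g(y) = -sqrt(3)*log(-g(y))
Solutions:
 -li(-g(y)) = C1 + sqrt(3)*y


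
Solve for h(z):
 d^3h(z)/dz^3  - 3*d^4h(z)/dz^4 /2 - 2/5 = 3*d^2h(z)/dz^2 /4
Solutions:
 h(z) = C1 + C2*z - 4*z^2/15 + (C3*sin(sqrt(14)*z/6) + C4*cos(sqrt(14)*z/6))*exp(z/3)


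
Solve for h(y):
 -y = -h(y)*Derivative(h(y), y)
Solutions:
 h(y) = -sqrt(C1 + y^2)
 h(y) = sqrt(C1 + y^2)


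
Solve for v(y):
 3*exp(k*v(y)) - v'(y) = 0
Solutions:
 v(y) = Piecewise((log(-1/(C1*k + 3*k*y))/k, Ne(k, 0)), (nan, True))
 v(y) = Piecewise((C1 + 3*y, Eq(k, 0)), (nan, True))


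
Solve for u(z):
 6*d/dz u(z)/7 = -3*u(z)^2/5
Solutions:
 u(z) = 10/(C1 + 7*z)


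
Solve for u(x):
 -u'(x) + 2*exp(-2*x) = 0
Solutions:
 u(x) = C1 - exp(-2*x)


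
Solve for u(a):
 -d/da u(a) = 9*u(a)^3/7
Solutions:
 u(a) = -sqrt(14)*sqrt(-1/(C1 - 9*a))/2
 u(a) = sqrt(14)*sqrt(-1/(C1 - 9*a))/2


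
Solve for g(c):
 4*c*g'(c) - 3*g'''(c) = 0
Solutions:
 g(c) = C1 + Integral(C2*airyai(6^(2/3)*c/3) + C3*airybi(6^(2/3)*c/3), c)


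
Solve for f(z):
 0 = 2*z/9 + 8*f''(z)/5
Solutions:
 f(z) = C1 + C2*z - 5*z^3/216


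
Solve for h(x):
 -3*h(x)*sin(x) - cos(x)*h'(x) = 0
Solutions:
 h(x) = C1*cos(x)^3


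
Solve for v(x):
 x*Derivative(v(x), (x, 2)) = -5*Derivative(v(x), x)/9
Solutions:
 v(x) = C1 + C2*x^(4/9)


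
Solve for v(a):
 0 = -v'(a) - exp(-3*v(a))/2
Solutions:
 v(a) = log(C1 - 3*a/2)/3
 v(a) = log((-1 - sqrt(3)*I)*(C1 - 3*a/2)^(1/3)/2)
 v(a) = log((-1 + sqrt(3)*I)*(C1 - 3*a/2)^(1/3)/2)


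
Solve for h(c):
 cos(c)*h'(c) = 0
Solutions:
 h(c) = C1


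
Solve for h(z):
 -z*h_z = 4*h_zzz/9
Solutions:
 h(z) = C1 + Integral(C2*airyai(-2^(1/3)*3^(2/3)*z/2) + C3*airybi(-2^(1/3)*3^(2/3)*z/2), z)


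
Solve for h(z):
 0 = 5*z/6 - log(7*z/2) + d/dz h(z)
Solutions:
 h(z) = C1 - 5*z^2/12 + z*log(z) - z + z*log(7/2)


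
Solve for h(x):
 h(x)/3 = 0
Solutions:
 h(x) = 0


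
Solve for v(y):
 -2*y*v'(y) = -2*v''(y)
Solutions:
 v(y) = C1 + C2*erfi(sqrt(2)*y/2)


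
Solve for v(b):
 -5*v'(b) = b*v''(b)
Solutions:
 v(b) = C1 + C2/b^4


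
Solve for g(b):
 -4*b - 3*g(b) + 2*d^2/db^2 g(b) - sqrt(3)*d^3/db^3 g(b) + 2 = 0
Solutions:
 g(b) = C1*exp(b*(8*18^(1/3)/(27*sqrt(211) + 227*sqrt(3))^(1/3) + 8*sqrt(3) + 12^(1/3)*(27*sqrt(211) + 227*sqrt(3))^(1/3))/36)*sin(2^(1/3)*3^(1/6)*b*(-2^(1/3)*3^(2/3)*(27*sqrt(211) + 227*sqrt(3))^(1/3) + 24/(27*sqrt(211) + 227*sqrt(3))^(1/3))/36) + C2*exp(b*(8*18^(1/3)/(27*sqrt(211) + 227*sqrt(3))^(1/3) + 8*sqrt(3) + 12^(1/3)*(27*sqrt(211) + 227*sqrt(3))^(1/3))/36)*cos(2^(1/3)*3^(1/6)*b*(-2^(1/3)*3^(2/3)*(27*sqrt(211) + 227*sqrt(3))^(1/3) + 24/(27*sqrt(211) + 227*sqrt(3))^(1/3))/36) + C3*exp(b*(-12^(1/3)*(27*sqrt(211) + 227*sqrt(3))^(1/3) - 8*18^(1/3)/(27*sqrt(211) + 227*sqrt(3))^(1/3) + 4*sqrt(3))/18) - 4*b/3 + 2/3


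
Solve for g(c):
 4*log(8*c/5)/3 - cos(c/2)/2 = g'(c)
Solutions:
 g(c) = C1 + 4*c*log(c)/3 - 4*c*log(5)/3 - 4*c/3 + 4*c*log(2) - sin(c/2)


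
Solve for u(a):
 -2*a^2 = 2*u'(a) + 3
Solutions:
 u(a) = C1 - a^3/3 - 3*a/2


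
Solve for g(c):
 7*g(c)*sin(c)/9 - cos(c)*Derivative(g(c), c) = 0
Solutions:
 g(c) = C1/cos(c)^(7/9)


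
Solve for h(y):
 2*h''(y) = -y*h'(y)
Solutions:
 h(y) = C1 + C2*erf(y/2)


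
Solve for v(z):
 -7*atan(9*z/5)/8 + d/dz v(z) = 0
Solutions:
 v(z) = C1 + 7*z*atan(9*z/5)/8 - 35*log(81*z^2 + 25)/144


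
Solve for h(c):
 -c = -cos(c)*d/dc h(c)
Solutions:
 h(c) = C1 + Integral(c/cos(c), c)


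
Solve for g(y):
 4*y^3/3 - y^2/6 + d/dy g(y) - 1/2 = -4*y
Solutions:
 g(y) = C1 - y^4/3 + y^3/18 - 2*y^2 + y/2


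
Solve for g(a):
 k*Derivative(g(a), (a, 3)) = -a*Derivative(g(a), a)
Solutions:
 g(a) = C1 + Integral(C2*airyai(a*(-1/k)^(1/3)) + C3*airybi(a*(-1/k)^(1/3)), a)


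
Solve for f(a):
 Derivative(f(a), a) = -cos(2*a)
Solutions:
 f(a) = C1 - sin(2*a)/2


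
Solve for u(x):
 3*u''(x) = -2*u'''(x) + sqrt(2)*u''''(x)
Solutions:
 u(x) = C1 + C2*x + C3*exp(sqrt(2)*x*(1 - sqrt(1 + 3*sqrt(2)))/2) + C4*exp(sqrt(2)*x*(1 + sqrt(1 + 3*sqrt(2)))/2)


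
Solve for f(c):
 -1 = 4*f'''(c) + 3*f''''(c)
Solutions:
 f(c) = C1 + C2*c + C3*c^2 + C4*exp(-4*c/3) - c^3/24


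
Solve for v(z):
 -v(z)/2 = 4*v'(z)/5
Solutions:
 v(z) = C1*exp(-5*z/8)


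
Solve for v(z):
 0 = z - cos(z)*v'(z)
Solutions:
 v(z) = C1 + Integral(z/cos(z), z)


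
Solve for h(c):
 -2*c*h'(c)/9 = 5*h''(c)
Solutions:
 h(c) = C1 + C2*erf(sqrt(5)*c/15)


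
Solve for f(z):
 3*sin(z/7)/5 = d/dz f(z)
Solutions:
 f(z) = C1 - 21*cos(z/7)/5


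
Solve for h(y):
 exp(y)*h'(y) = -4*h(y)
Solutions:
 h(y) = C1*exp(4*exp(-y))


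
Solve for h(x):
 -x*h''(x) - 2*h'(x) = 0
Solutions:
 h(x) = C1 + C2/x


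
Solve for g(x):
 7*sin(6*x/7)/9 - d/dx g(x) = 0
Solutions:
 g(x) = C1 - 49*cos(6*x/7)/54


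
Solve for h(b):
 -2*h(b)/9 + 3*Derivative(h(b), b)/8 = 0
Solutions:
 h(b) = C1*exp(16*b/27)


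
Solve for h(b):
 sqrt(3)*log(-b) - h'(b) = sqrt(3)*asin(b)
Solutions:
 h(b) = C1 + sqrt(3)*b*(log(-b) - 1) - sqrt(3)*(b*asin(b) + sqrt(1 - b^2))


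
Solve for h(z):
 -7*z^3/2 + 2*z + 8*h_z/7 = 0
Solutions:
 h(z) = C1 + 49*z^4/64 - 7*z^2/8


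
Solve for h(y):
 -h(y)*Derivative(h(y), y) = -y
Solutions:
 h(y) = -sqrt(C1 + y^2)
 h(y) = sqrt(C1 + y^2)


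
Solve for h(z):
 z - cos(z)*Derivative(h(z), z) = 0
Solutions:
 h(z) = C1 + Integral(z/cos(z), z)


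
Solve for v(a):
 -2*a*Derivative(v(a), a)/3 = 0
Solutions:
 v(a) = C1


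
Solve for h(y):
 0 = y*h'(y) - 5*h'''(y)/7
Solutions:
 h(y) = C1 + Integral(C2*airyai(5^(2/3)*7^(1/3)*y/5) + C3*airybi(5^(2/3)*7^(1/3)*y/5), y)


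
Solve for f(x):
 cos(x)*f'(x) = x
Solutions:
 f(x) = C1 + Integral(x/cos(x), x)


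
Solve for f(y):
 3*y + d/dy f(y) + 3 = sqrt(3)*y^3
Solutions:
 f(y) = C1 + sqrt(3)*y^4/4 - 3*y^2/2 - 3*y


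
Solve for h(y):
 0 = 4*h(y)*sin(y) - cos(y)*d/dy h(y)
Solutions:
 h(y) = C1/cos(y)^4


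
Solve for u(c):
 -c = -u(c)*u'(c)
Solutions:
 u(c) = -sqrt(C1 + c^2)
 u(c) = sqrt(C1 + c^2)


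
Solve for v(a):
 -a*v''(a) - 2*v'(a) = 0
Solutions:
 v(a) = C1 + C2/a


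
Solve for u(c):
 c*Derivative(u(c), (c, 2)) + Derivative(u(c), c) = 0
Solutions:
 u(c) = C1 + C2*log(c)


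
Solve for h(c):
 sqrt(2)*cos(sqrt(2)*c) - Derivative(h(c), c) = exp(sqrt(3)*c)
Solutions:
 h(c) = C1 - sqrt(3)*exp(sqrt(3)*c)/3 + sin(sqrt(2)*c)


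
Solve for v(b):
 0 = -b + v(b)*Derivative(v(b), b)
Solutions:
 v(b) = -sqrt(C1 + b^2)
 v(b) = sqrt(C1 + b^2)


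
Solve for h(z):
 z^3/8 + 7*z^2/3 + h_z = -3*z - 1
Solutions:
 h(z) = C1 - z^4/32 - 7*z^3/9 - 3*z^2/2 - z


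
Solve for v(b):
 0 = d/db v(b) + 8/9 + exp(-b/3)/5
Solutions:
 v(b) = C1 - 8*b/9 + 3*exp(-b/3)/5


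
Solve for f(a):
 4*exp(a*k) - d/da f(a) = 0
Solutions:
 f(a) = C1 + 4*exp(a*k)/k


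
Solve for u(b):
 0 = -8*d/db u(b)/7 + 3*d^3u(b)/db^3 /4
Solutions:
 u(b) = C1 + C2*exp(-4*sqrt(42)*b/21) + C3*exp(4*sqrt(42)*b/21)


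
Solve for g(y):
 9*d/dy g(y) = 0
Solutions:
 g(y) = C1


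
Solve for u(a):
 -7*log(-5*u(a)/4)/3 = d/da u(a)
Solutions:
 3*Integral(1/(log(-_y) - 2*log(2) + log(5)), (_y, u(a)))/7 = C1 - a


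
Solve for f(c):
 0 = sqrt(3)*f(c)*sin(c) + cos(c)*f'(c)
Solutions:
 f(c) = C1*cos(c)^(sqrt(3))


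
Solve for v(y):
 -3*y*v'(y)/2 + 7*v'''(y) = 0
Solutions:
 v(y) = C1 + Integral(C2*airyai(14^(2/3)*3^(1/3)*y/14) + C3*airybi(14^(2/3)*3^(1/3)*y/14), y)


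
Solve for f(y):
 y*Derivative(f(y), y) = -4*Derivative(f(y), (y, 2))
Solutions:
 f(y) = C1 + C2*erf(sqrt(2)*y/4)


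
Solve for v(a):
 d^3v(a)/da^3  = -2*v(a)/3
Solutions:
 v(a) = C3*exp(-2^(1/3)*3^(2/3)*a/3) + (C1*sin(2^(1/3)*3^(1/6)*a/2) + C2*cos(2^(1/3)*3^(1/6)*a/2))*exp(2^(1/3)*3^(2/3)*a/6)


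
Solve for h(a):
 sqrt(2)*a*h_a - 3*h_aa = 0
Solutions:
 h(a) = C1 + C2*erfi(2^(3/4)*sqrt(3)*a/6)


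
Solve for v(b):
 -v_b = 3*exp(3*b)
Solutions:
 v(b) = C1 - exp(3*b)


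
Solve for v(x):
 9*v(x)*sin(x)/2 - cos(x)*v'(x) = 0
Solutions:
 v(x) = C1/cos(x)^(9/2)


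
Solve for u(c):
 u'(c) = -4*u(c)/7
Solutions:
 u(c) = C1*exp(-4*c/7)


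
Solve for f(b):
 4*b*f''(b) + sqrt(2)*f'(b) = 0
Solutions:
 f(b) = C1 + C2*b^(1 - sqrt(2)/4)


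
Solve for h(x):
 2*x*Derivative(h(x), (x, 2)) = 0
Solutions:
 h(x) = C1 + C2*x


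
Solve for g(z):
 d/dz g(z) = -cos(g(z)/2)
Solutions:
 g(z) = -2*asin((C1 + exp(z))/(C1 - exp(z))) + 2*pi
 g(z) = 2*asin((C1 + exp(z))/(C1 - exp(z)))


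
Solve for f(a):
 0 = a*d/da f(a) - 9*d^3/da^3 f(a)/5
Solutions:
 f(a) = C1 + Integral(C2*airyai(15^(1/3)*a/3) + C3*airybi(15^(1/3)*a/3), a)


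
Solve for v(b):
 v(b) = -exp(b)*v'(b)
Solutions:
 v(b) = C1*exp(exp(-b))


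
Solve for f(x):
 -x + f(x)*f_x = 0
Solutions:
 f(x) = -sqrt(C1 + x^2)
 f(x) = sqrt(C1 + x^2)


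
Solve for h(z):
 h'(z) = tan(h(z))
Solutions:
 h(z) = pi - asin(C1*exp(z))
 h(z) = asin(C1*exp(z))


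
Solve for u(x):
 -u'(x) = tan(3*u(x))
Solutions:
 u(x) = -asin(C1*exp(-3*x))/3 + pi/3
 u(x) = asin(C1*exp(-3*x))/3


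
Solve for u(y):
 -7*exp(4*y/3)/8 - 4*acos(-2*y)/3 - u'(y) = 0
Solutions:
 u(y) = C1 - 4*y*acos(-2*y)/3 - 2*sqrt(1 - 4*y^2)/3 - 21*exp(4*y/3)/32


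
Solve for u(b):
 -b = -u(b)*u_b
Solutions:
 u(b) = -sqrt(C1 + b^2)
 u(b) = sqrt(C1 + b^2)


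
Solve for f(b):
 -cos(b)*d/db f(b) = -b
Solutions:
 f(b) = C1 + Integral(b/cos(b), b)


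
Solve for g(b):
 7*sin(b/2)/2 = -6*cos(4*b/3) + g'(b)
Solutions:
 g(b) = C1 + 9*sin(4*b/3)/2 - 7*cos(b/2)


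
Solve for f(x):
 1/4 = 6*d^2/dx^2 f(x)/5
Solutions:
 f(x) = C1 + C2*x + 5*x^2/48


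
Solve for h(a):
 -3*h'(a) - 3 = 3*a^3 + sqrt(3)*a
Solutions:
 h(a) = C1 - a^4/4 - sqrt(3)*a^2/6 - a


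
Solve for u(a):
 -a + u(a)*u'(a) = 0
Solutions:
 u(a) = -sqrt(C1 + a^2)
 u(a) = sqrt(C1 + a^2)


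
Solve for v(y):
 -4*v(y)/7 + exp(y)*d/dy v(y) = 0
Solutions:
 v(y) = C1*exp(-4*exp(-y)/7)


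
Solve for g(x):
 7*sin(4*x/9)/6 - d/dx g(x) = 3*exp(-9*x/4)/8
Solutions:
 g(x) = C1 - 21*cos(4*x/9)/8 + exp(-9*x/4)/6


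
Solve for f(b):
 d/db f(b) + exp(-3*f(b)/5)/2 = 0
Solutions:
 f(b) = 5*log(C1 - 3*b/10)/3
 f(b) = 5*log(10^(2/3)*(-3^(1/3) - 3^(5/6)*I)*(C1 - b)^(1/3)/20)
 f(b) = 5*log(10^(2/3)*(-3^(1/3) + 3^(5/6)*I)*(C1 - b)^(1/3)/20)


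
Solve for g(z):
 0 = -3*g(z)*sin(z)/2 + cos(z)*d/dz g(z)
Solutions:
 g(z) = C1/cos(z)^(3/2)


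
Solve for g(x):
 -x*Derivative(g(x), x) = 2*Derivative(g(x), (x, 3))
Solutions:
 g(x) = C1 + Integral(C2*airyai(-2^(2/3)*x/2) + C3*airybi(-2^(2/3)*x/2), x)


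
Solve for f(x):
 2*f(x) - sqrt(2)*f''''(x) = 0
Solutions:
 f(x) = C1*exp(-2^(1/8)*x) + C2*exp(2^(1/8)*x) + C3*sin(2^(1/8)*x) + C4*cos(2^(1/8)*x)


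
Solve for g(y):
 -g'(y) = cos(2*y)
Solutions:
 g(y) = C1 - sin(2*y)/2


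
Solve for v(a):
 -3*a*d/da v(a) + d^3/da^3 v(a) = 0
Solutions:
 v(a) = C1 + Integral(C2*airyai(3^(1/3)*a) + C3*airybi(3^(1/3)*a), a)


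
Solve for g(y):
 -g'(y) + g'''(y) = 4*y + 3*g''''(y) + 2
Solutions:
 g(y) = C1 + C2*exp(y*(2*2^(1/3)/(9*sqrt(717) + 241)^(1/3) + 4 + 2^(2/3)*(9*sqrt(717) + 241)^(1/3))/36)*sin(2^(1/3)*sqrt(3)*y*(-2^(1/3)*(9*sqrt(717) + 241)^(1/3) + 2/(9*sqrt(717) + 241)^(1/3))/36) + C3*exp(y*(2*2^(1/3)/(9*sqrt(717) + 241)^(1/3) + 4 + 2^(2/3)*(9*sqrt(717) + 241)^(1/3))/36)*cos(2^(1/3)*sqrt(3)*y*(-2^(1/3)*(9*sqrt(717) + 241)^(1/3) + 2/(9*sqrt(717) + 241)^(1/3))/36) + C4*exp(y*(-2^(2/3)*(9*sqrt(717) + 241)^(1/3) - 2*2^(1/3)/(9*sqrt(717) + 241)^(1/3) + 2)/18) - 2*y^2 - 2*y


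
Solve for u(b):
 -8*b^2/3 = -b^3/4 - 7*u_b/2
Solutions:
 u(b) = C1 - b^4/56 + 16*b^3/63


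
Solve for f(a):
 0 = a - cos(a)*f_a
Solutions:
 f(a) = C1 + Integral(a/cos(a), a)


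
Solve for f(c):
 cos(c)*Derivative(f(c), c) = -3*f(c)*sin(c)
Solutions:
 f(c) = C1*cos(c)^3


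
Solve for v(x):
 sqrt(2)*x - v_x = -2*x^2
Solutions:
 v(x) = C1 + 2*x^3/3 + sqrt(2)*x^2/2


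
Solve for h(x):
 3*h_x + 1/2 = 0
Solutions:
 h(x) = C1 - x/6


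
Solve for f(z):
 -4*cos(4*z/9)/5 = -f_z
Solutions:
 f(z) = C1 + 9*sin(4*z/9)/5


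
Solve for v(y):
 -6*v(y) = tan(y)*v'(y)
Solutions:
 v(y) = C1/sin(y)^6


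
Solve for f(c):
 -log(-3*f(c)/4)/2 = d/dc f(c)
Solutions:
 2*Integral(1/(log(-_y) - 2*log(2) + log(3)), (_y, f(c))) = C1 - c


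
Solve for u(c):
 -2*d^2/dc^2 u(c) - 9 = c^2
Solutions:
 u(c) = C1 + C2*c - c^4/24 - 9*c^2/4


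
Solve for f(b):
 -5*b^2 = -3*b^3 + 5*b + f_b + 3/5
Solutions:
 f(b) = C1 + 3*b^4/4 - 5*b^3/3 - 5*b^2/2 - 3*b/5


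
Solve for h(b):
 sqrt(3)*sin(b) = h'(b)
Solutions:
 h(b) = C1 - sqrt(3)*cos(b)


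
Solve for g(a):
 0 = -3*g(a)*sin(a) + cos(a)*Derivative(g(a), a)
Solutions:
 g(a) = C1/cos(a)^3


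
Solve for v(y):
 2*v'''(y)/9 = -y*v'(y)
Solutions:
 v(y) = C1 + Integral(C2*airyai(-6^(2/3)*y/2) + C3*airybi(-6^(2/3)*y/2), y)


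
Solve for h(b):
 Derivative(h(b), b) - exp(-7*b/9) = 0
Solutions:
 h(b) = C1 - 9*exp(-7*b/9)/7


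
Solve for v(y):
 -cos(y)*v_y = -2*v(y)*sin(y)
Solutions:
 v(y) = C1/cos(y)^2


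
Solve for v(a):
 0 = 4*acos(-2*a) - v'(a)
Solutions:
 v(a) = C1 + 4*a*acos(-2*a) + 2*sqrt(1 - 4*a^2)


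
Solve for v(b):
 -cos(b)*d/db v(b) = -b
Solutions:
 v(b) = C1 + Integral(b/cos(b), b)


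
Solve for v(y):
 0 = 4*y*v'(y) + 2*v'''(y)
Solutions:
 v(y) = C1 + Integral(C2*airyai(-2^(1/3)*y) + C3*airybi(-2^(1/3)*y), y)


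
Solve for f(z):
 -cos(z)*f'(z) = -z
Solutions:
 f(z) = C1 + Integral(z/cos(z), z)


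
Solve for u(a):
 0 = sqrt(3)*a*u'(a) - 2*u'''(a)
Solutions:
 u(a) = C1 + Integral(C2*airyai(2^(2/3)*3^(1/6)*a/2) + C3*airybi(2^(2/3)*3^(1/6)*a/2), a)


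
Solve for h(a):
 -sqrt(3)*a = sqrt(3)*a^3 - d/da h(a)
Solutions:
 h(a) = C1 + sqrt(3)*a^4/4 + sqrt(3)*a^2/2


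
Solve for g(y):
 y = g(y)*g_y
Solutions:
 g(y) = -sqrt(C1 + y^2)
 g(y) = sqrt(C1 + y^2)


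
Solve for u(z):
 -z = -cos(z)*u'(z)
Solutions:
 u(z) = C1 + Integral(z/cos(z), z)


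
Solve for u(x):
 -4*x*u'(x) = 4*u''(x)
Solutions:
 u(x) = C1 + C2*erf(sqrt(2)*x/2)


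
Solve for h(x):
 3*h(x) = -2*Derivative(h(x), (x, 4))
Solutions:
 h(x) = (C1*sin(6^(1/4)*x/2) + C2*cos(6^(1/4)*x/2))*exp(-6^(1/4)*x/2) + (C3*sin(6^(1/4)*x/2) + C4*cos(6^(1/4)*x/2))*exp(6^(1/4)*x/2)


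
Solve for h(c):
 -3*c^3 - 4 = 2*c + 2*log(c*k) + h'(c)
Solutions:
 h(c) = C1 - 3*c^4/4 - c^2 - 2*c*log(c*k) - 2*c


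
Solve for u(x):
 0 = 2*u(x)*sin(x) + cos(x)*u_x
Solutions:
 u(x) = C1*cos(x)^2


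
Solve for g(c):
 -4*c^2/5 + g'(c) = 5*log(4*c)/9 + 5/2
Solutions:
 g(c) = C1 + 4*c^3/15 + 5*c*log(c)/9 + 10*c*log(2)/9 + 35*c/18


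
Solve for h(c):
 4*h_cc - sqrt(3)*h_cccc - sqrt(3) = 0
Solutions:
 h(c) = C1 + C2*c + C3*exp(-2*3^(3/4)*c/3) + C4*exp(2*3^(3/4)*c/3) + sqrt(3)*c^2/8


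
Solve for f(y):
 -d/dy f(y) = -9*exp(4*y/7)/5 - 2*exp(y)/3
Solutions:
 f(y) = C1 + 63*exp(4*y/7)/20 + 2*exp(y)/3


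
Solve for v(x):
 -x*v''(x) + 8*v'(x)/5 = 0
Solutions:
 v(x) = C1 + C2*x^(13/5)


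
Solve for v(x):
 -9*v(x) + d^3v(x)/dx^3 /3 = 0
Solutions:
 v(x) = C3*exp(3*x) + (C1*sin(3*sqrt(3)*x/2) + C2*cos(3*sqrt(3)*x/2))*exp(-3*x/2)


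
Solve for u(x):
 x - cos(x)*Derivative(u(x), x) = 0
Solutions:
 u(x) = C1 + Integral(x/cos(x), x)


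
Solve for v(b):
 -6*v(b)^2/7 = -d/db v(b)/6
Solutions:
 v(b) = -7/(C1 + 36*b)


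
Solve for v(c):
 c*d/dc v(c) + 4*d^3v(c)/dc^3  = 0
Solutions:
 v(c) = C1 + Integral(C2*airyai(-2^(1/3)*c/2) + C3*airybi(-2^(1/3)*c/2), c)


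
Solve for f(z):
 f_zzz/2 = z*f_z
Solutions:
 f(z) = C1 + Integral(C2*airyai(2^(1/3)*z) + C3*airybi(2^(1/3)*z), z)


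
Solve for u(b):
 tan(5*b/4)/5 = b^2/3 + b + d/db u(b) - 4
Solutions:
 u(b) = C1 - b^3/9 - b^2/2 + 4*b - 4*log(cos(5*b/4))/25


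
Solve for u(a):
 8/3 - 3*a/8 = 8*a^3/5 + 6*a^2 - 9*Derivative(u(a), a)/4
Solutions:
 u(a) = C1 + 8*a^4/45 + 8*a^3/9 + a^2/12 - 32*a/27


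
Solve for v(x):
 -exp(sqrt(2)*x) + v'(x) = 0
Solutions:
 v(x) = C1 + sqrt(2)*exp(sqrt(2)*x)/2


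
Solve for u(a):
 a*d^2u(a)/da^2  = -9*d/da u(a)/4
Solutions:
 u(a) = C1 + C2/a^(5/4)


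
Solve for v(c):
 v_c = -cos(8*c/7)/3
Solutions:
 v(c) = C1 - 7*sin(8*c/7)/24


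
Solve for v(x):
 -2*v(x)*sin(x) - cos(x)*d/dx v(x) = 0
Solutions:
 v(x) = C1*cos(x)^2


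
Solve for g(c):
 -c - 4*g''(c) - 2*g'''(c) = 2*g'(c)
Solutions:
 g(c) = C1 - c^2/4 + c + (C2 + C3*c)*exp(-c)


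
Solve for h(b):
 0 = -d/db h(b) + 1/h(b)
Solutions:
 h(b) = -sqrt(C1 + 2*b)
 h(b) = sqrt(C1 + 2*b)


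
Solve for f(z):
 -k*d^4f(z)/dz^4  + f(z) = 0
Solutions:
 f(z) = C1*exp(-z*(1/k)^(1/4)) + C2*exp(z*(1/k)^(1/4)) + C3*exp(-I*z*(1/k)^(1/4)) + C4*exp(I*z*(1/k)^(1/4))


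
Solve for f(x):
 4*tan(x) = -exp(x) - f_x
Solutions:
 f(x) = C1 - exp(x) + 4*log(cos(x))


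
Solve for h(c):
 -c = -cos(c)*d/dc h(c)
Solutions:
 h(c) = C1 + Integral(c/cos(c), c)


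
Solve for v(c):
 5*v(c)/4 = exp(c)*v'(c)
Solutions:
 v(c) = C1*exp(-5*exp(-c)/4)


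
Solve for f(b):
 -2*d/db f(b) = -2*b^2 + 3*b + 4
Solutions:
 f(b) = C1 + b^3/3 - 3*b^2/4 - 2*b


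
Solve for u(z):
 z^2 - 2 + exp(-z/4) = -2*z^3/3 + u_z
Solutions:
 u(z) = C1 + z^4/6 + z^3/3 - 2*z - 4*exp(-z/4)


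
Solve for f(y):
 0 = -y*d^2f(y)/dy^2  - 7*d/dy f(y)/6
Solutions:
 f(y) = C1 + C2/y^(1/6)


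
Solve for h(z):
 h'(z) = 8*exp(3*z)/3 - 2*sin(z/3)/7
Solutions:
 h(z) = C1 + 8*exp(3*z)/9 + 6*cos(z/3)/7


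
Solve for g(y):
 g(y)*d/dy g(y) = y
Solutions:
 g(y) = -sqrt(C1 + y^2)
 g(y) = sqrt(C1 + y^2)


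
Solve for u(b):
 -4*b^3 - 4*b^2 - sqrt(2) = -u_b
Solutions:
 u(b) = C1 + b^4 + 4*b^3/3 + sqrt(2)*b


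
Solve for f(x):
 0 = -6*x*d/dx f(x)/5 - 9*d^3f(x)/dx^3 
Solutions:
 f(x) = C1 + Integral(C2*airyai(-15^(2/3)*2^(1/3)*x/15) + C3*airybi(-15^(2/3)*2^(1/3)*x/15), x)


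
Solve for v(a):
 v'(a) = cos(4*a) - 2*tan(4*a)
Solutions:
 v(a) = C1 + log(cos(4*a))/2 + sin(4*a)/4


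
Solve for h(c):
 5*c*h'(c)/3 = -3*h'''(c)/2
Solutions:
 h(c) = C1 + Integral(C2*airyai(-30^(1/3)*c/3) + C3*airybi(-30^(1/3)*c/3), c)


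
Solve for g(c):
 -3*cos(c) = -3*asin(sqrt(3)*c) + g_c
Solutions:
 g(c) = C1 + 3*c*asin(sqrt(3)*c) + sqrt(3)*sqrt(1 - 3*c^2) - 3*sin(c)


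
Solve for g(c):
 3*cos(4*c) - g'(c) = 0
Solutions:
 g(c) = C1 + 3*sin(4*c)/4


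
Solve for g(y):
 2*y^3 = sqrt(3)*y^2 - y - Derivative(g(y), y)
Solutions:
 g(y) = C1 - y^4/2 + sqrt(3)*y^3/3 - y^2/2


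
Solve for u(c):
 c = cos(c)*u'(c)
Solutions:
 u(c) = C1 + Integral(c/cos(c), c)


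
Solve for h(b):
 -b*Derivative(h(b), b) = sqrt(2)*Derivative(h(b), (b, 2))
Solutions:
 h(b) = C1 + C2*erf(2^(1/4)*b/2)


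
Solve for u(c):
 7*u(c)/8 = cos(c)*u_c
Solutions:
 u(c) = C1*(sin(c) + 1)^(7/16)/(sin(c) - 1)^(7/16)


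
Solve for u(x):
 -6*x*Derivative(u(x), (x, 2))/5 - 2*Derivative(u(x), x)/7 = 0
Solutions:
 u(x) = C1 + C2*x^(16/21)


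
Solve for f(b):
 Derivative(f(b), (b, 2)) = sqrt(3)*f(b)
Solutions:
 f(b) = C1*exp(-3^(1/4)*b) + C2*exp(3^(1/4)*b)


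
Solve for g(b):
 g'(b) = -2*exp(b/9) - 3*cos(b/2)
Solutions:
 g(b) = C1 - 18*exp(b/9) - 6*sin(b/2)


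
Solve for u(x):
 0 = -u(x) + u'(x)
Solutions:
 u(x) = C1*exp(x)


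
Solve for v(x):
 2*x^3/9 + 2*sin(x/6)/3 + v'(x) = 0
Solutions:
 v(x) = C1 - x^4/18 + 4*cos(x/6)


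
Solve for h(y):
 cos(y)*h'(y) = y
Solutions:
 h(y) = C1 + Integral(y/cos(y), y)


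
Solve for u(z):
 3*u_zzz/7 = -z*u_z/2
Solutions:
 u(z) = C1 + Integral(C2*airyai(-6^(2/3)*7^(1/3)*z/6) + C3*airybi(-6^(2/3)*7^(1/3)*z/6), z)


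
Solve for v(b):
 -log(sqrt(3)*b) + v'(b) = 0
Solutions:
 v(b) = C1 + b*log(b) - b + b*log(3)/2


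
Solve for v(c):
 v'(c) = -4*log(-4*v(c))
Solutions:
 Integral(1/(log(-_y) + 2*log(2)), (_y, v(c)))/4 = C1 - c


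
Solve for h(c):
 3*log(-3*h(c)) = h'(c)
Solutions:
 -Integral(1/(log(-_y) + log(3)), (_y, h(c)))/3 = C1 - c


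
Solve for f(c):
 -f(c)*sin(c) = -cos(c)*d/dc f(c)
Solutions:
 f(c) = C1/cos(c)


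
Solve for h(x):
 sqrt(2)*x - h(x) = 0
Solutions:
 h(x) = sqrt(2)*x


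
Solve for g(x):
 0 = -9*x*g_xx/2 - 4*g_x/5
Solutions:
 g(x) = C1 + C2*x^(37/45)


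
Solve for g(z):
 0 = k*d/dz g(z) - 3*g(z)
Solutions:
 g(z) = C1*exp(3*z/k)


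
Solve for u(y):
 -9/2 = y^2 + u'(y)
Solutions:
 u(y) = C1 - y^3/3 - 9*y/2


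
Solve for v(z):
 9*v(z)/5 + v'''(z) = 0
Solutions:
 v(z) = C3*exp(-15^(2/3)*z/5) + (C1*sin(3*3^(1/6)*5^(2/3)*z/10) + C2*cos(3*3^(1/6)*5^(2/3)*z/10))*exp(15^(2/3)*z/10)


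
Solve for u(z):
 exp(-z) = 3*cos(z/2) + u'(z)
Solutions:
 u(z) = C1 - 6*sin(z/2) - exp(-z)


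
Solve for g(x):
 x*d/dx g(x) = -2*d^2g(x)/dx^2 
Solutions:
 g(x) = C1 + C2*erf(x/2)


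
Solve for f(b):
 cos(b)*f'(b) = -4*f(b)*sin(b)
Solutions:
 f(b) = C1*cos(b)^4


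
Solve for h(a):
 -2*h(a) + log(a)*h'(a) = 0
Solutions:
 h(a) = C1*exp(2*li(a))


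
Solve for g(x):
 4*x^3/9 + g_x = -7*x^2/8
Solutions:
 g(x) = C1 - x^4/9 - 7*x^3/24


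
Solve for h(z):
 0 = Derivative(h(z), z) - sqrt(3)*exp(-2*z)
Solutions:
 h(z) = C1 - sqrt(3)*exp(-2*z)/2


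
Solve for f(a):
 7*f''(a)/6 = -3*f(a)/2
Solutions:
 f(a) = C1*sin(3*sqrt(7)*a/7) + C2*cos(3*sqrt(7)*a/7)


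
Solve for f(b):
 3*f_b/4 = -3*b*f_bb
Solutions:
 f(b) = C1 + C2*b^(3/4)


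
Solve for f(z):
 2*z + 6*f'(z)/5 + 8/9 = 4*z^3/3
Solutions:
 f(z) = C1 + 5*z^4/18 - 5*z^2/6 - 20*z/27


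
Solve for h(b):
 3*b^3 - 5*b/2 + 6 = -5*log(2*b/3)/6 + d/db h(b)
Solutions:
 h(b) = C1 + 3*b^4/4 - 5*b^2/4 + 5*b*log(b)/6 - 5*b*log(3)/6 + 5*b*log(2)/6 + 31*b/6


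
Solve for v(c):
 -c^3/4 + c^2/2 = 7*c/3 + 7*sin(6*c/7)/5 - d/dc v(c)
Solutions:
 v(c) = C1 + c^4/16 - c^3/6 + 7*c^2/6 - 49*cos(6*c/7)/30


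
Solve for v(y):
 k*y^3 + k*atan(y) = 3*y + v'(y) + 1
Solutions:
 v(y) = C1 + k*y^4/4 + k*(y*atan(y) - log(y^2 + 1)/2) - 3*y^2/2 - y


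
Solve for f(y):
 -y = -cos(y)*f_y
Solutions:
 f(y) = C1 + Integral(y/cos(y), y)


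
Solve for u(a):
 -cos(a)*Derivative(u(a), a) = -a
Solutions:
 u(a) = C1 + Integral(a/cos(a), a)


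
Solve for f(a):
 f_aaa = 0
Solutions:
 f(a) = C1 + C2*a + C3*a^2


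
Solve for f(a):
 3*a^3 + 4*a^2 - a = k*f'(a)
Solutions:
 f(a) = C1 + 3*a^4/(4*k) + 4*a^3/(3*k) - a^2/(2*k)


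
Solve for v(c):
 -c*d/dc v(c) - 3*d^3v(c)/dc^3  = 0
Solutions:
 v(c) = C1 + Integral(C2*airyai(-3^(2/3)*c/3) + C3*airybi(-3^(2/3)*c/3), c)


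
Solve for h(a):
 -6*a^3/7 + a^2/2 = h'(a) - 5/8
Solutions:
 h(a) = C1 - 3*a^4/14 + a^3/6 + 5*a/8


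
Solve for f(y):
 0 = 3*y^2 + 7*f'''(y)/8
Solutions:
 f(y) = C1 + C2*y + C3*y^2 - 2*y^5/35


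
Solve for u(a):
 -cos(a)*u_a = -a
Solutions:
 u(a) = C1 + Integral(a/cos(a), a)


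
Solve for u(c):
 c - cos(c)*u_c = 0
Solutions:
 u(c) = C1 + Integral(c/cos(c), c)


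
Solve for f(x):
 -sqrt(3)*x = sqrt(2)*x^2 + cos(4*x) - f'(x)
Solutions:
 f(x) = C1 + sqrt(2)*x^3/3 + sqrt(3)*x^2/2 + sin(4*x)/4


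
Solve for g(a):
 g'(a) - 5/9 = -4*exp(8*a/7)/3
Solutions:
 g(a) = C1 + 5*a/9 - 7*exp(8*a/7)/6


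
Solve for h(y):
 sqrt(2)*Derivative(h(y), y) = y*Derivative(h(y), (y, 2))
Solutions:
 h(y) = C1 + C2*y^(1 + sqrt(2))


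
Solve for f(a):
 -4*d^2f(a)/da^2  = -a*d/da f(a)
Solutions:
 f(a) = C1 + C2*erfi(sqrt(2)*a/4)


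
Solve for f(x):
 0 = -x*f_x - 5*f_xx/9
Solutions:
 f(x) = C1 + C2*erf(3*sqrt(10)*x/10)


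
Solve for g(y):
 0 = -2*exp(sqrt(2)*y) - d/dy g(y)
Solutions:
 g(y) = C1 - sqrt(2)*exp(sqrt(2)*y)


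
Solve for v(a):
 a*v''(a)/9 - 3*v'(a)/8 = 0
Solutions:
 v(a) = C1 + C2*a^(35/8)


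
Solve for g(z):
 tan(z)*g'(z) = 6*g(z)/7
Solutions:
 g(z) = C1*sin(z)^(6/7)


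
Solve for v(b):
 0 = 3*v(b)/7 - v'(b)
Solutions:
 v(b) = C1*exp(3*b/7)


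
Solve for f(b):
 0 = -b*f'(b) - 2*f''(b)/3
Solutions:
 f(b) = C1 + C2*erf(sqrt(3)*b/2)


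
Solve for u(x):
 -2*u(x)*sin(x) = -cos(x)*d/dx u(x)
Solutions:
 u(x) = C1/cos(x)^2


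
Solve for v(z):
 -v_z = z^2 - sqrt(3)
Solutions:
 v(z) = C1 - z^3/3 + sqrt(3)*z


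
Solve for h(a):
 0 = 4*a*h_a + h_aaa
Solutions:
 h(a) = C1 + Integral(C2*airyai(-2^(2/3)*a) + C3*airybi(-2^(2/3)*a), a)


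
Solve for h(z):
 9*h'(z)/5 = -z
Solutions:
 h(z) = C1 - 5*z^2/18


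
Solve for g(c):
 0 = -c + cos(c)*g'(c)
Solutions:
 g(c) = C1 + Integral(c/cos(c), c)


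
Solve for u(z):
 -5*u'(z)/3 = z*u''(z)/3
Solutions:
 u(z) = C1 + C2/z^4


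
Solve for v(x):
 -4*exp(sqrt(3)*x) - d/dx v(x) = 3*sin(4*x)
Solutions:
 v(x) = C1 - 4*sqrt(3)*exp(sqrt(3)*x)/3 + 3*cos(4*x)/4


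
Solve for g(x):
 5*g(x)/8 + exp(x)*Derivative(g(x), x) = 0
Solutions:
 g(x) = C1*exp(5*exp(-x)/8)


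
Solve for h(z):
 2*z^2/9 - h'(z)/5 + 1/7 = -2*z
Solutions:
 h(z) = C1 + 10*z^3/27 + 5*z^2 + 5*z/7


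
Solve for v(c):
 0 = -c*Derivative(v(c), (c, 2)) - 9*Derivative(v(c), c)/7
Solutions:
 v(c) = C1 + C2/c^(2/7)


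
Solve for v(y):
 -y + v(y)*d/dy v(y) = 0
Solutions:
 v(y) = -sqrt(C1 + y^2)
 v(y) = sqrt(C1 + y^2)


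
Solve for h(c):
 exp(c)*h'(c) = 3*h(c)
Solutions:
 h(c) = C1*exp(-3*exp(-c))


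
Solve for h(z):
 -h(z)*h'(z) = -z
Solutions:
 h(z) = -sqrt(C1 + z^2)
 h(z) = sqrt(C1 + z^2)


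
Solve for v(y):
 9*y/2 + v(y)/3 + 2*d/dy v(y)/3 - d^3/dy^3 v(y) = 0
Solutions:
 v(y) = C3*exp(y) - 27*y/2 + (C1*sin(sqrt(3)*y/6) + C2*cos(sqrt(3)*y/6))*exp(-y/2) + 27


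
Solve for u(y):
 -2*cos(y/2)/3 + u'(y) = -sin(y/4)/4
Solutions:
 u(y) = C1 + 4*sin(y/2)/3 + cos(y/4)


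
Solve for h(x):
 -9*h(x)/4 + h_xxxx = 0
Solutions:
 h(x) = C1*exp(-sqrt(6)*x/2) + C2*exp(sqrt(6)*x/2) + C3*sin(sqrt(6)*x/2) + C4*cos(sqrt(6)*x/2)


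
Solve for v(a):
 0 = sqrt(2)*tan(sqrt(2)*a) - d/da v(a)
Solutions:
 v(a) = C1 - log(cos(sqrt(2)*a))


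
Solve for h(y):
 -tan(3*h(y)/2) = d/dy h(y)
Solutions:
 h(y) = -2*asin(C1*exp(-3*y/2))/3 + 2*pi/3
 h(y) = 2*asin(C1*exp(-3*y/2))/3


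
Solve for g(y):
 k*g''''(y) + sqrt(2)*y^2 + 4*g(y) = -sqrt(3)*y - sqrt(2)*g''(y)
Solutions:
 g(y) = C1*exp(-2^(3/4)*y*sqrt((-sqrt(1 - 8*k) - 1)/k)/2) + C2*exp(2^(3/4)*y*sqrt((-sqrt(1 - 8*k) - 1)/k)/2) + C3*exp(-2^(3/4)*y*sqrt((sqrt(1 - 8*k) - 1)/k)/2) + C4*exp(2^(3/4)*y*sqrt((sqrt(1 - 8*k) - 1)/k)/2) - sqrt(2)*y^2/4 - sqrt(3)*y/4 + 1/4


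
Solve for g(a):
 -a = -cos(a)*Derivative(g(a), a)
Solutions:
 g(a) = C1 + Integral(a/cos(a), a)


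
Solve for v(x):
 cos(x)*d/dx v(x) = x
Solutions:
 v(x) = C1 + Integral(x/cos(x), x)


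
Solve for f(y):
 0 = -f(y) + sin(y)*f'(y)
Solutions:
 f(y) = C1*sqrt(cos(y) - 1)/sqrt(cos(y) + 1)


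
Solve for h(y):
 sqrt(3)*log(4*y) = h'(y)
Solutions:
 h(y) = C1 + sqrt(3)*y*log(y) - sqrt(3)*y + 2*sqrt(3)*y*log(2)


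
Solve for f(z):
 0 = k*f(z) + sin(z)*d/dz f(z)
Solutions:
 f(z) = C1*exp(k*(-log(cos(z) - 1) + log(cos(z) + 1))/2)


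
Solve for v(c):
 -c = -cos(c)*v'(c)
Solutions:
 v(c) = C1 + Integral(c/cos(c), c)


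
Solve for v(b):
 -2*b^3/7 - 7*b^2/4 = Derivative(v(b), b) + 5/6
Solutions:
 v(b) = C1 - b^4/14 - 7*b^3/12 - 5*b/6


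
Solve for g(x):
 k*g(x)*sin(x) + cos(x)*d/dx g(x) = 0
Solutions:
 g(x) = C1*exp(k*log(cos(x)))


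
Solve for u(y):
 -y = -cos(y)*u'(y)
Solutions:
 u(y) = C1 + Integral(y/cos(y), y)


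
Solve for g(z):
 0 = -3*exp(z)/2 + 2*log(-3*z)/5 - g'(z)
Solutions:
 g(z) = C1 + 2*z*log(-z)/5 + 2*z*(-1 + log(3))/5 - 3*exp(z)/2


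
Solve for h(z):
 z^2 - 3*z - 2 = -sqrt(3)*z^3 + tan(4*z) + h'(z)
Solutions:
 h(z) = C1 + sqrt(3)*z^4/4 + z^3/3 - 3*z^2/2 - 2*z + log(cos(4*z))/4


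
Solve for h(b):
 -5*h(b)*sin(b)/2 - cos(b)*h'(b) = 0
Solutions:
 h(b) = C1*cos(b)^(5/2)


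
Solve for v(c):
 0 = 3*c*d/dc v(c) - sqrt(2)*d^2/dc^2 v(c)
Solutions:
 v(c) = C1 + C2*erfi(2^(1/4)*sqrt(3)*c/2)


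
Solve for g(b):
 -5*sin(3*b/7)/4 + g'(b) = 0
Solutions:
 g(b) = C1 - 35*cos(3*b/7)/12


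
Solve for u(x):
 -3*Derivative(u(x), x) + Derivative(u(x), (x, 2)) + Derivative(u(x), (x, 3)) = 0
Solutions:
 u(x) = C1 + C2*exp(x*(-1 + sqrt(13))/2) + C3*exp(-x*(1 + sqrt(13))/2)


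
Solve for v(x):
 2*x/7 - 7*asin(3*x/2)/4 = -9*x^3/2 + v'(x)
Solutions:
 v(x) = C1 + 9*x^4/8 + x^2/7 - 7*x*asin(3*x/2)/4 - 7*sqrt(4 - 9*x^2)/12


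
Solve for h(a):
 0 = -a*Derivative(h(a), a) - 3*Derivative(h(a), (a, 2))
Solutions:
 h(a) = C1 + C2*erf(sqrt(6)*a/6)


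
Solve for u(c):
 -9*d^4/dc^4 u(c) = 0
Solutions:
 u(c) = C1 + C2*c + C3*c^2 + C4*c^3


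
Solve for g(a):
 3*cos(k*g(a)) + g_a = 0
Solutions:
 g(a) = Piecewise((-asin(exp(2*C1*k)/(exp(2*C1*k) - exp(6*a*k)) + exp(6*a*k)/(exp(2*C1*k) - exp(6*a*k)))/k + pi/k, Ne(k, 0)), (nan, True))
 g(a) = Piecewise((asin(exp(2*C1*k)/(exp(2*C1*k) - exp(6*a*k)) + exp(6*a*k)/(exp(2*C1*k) - exp(6*a*k)))/k, Ne(k, 0)), (nan, True))
 g(a) = Piecewise((C1 - 3*a, Eq(k, 0)), (nan, True))


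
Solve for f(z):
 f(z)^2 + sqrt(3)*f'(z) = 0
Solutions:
 f(z) = 3/(C1 + sqrt(3)*z)


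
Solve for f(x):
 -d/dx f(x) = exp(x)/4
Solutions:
 f(x) = C1 - exp(x)/4


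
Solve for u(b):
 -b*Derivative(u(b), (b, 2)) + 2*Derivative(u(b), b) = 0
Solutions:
 u(b) = C1 + C2*b^3


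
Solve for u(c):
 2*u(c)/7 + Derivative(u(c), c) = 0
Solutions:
 u(c) = C1*exp(-2*c/7)


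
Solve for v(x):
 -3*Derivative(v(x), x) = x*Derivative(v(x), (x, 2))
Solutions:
 v(x) = C1 + C2/x^2


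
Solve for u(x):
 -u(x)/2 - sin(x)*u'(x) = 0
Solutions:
 u(x) = C1*(cos(x) + 1)^(1/4)/(cos(x) - 1)^(1/4)


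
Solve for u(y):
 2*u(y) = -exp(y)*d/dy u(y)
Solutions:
 u(y) = C1*exp(2*exp(-y))


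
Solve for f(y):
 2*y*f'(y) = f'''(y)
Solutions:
 f(y) = C1 + Integral(C2*airyai(2^(1/3)*y) + C3*airybi(2^(1/3)*y), y)


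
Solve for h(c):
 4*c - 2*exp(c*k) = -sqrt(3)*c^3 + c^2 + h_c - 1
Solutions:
 h(c) = C1 + sqrt(3)*c^4/4 - c^3/3 + 2*c^2 + c - 2*exp(c*k)/k


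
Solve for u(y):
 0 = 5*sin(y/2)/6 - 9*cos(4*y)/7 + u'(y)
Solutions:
 u(y) = C1 + 9*sin(4*y)/28 + 5*cos(y/2)/3


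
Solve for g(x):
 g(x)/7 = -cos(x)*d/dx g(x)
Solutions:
 g(x) = C1*(sin(x) - 1)^(1/14)/(sin(x) + 1)^(1/14)


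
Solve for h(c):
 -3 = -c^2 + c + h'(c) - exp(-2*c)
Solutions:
 h(c) = C1 + c^3/3 - c^2/2 - 3*c - exp(-2*c)/2


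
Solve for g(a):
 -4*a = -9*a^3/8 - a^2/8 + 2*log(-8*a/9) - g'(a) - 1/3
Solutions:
 g(a) = C1 - 9*a^4/32 - a^3/24 + 2*a^2 + 2*a*log(-a) + a*(-4*log(3) - 7/3 + 6*log(2))


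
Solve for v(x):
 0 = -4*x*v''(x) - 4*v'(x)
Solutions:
 v(x) = C1 + C2*log(x)


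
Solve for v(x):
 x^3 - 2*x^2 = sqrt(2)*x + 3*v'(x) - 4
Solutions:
 v(x) = C1 + x^4/12 - 2*x^3/9 - sqrt(2)*x^2/6 + 4*x/3


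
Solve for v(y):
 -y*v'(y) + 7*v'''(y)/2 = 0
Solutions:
 v(y) = C1 + Integral(C2*airyai(2^(1/3)*7^(2/3)*y/7) + C3*airybi(2^(1/3)*7^(2/3)*y/7), y)


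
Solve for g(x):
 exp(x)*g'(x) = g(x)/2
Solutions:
 g(x) = C1*exp(-exp(-x)/2)


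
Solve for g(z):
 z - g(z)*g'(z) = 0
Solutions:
 g(z) = -sqrt(C1 + z^2)
 g(z) = sqrt(C1 + z^2)


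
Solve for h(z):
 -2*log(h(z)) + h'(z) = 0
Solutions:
 li(h(z)) = C1 + 2*z


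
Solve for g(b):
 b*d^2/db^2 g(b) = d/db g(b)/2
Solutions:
 g(b) = C1 + C2*b^(3/2)


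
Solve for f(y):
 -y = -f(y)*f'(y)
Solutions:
 f(y) = -sqrt(C1 + y^2)
 f(y) = sqrt(C1 + y^2)


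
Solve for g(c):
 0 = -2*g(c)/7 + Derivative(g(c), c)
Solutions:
 g(c) = C1*exp(2*c/7)


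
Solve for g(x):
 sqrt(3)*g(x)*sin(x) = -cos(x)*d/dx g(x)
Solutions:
 g(x) = C1*cos(x)^(sqrt(3))


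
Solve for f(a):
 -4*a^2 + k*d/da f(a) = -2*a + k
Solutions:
 f(a) = C1 + 4*a^3/(3*k) - a^2/k + a


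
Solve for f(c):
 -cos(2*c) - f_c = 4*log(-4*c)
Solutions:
 f(c) = C1 - 4*c*log(-c) - 8*c*log(2) + 4*c - sin(2*c)/2


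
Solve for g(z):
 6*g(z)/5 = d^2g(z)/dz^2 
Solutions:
 g(z) = C1*exp(-sqrt(30)*z/5) + C2*exp(sqrt(30)*z/5)


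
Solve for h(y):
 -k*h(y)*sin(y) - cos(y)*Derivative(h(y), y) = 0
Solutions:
 h(y) = C1*exp(k*log(cos(y)))


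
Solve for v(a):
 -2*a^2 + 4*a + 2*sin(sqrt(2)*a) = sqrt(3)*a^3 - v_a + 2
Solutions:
 v(a) = C1 + sqrt(3)*a^4/4 + 2*a^3/3 - 2*a^2 + 2*a + sqrt(2)*cos(sqrt(2)*a)


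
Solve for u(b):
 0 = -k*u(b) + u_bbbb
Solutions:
 u(b) = C1*exp(-b*k^(1/4)) + C2*exp(b*k^(1/4)) + C3*exp(-I*b*k^(1/4)) + C4*exp(I*b*k^(1/4))


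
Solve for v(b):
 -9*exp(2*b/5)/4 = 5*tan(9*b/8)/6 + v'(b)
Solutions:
 v(b) = C1 - 45*exp(2*b/5)/8 + 20*log(cos(9*b/8))/27


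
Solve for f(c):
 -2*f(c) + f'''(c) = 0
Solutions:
 f(c) = C3*exp(2^(1/3)*c) + (C1*sin(2^(1/3)*sqrt(3)*c/2) + C2*cos(2^(1/3)*sqrt(3)*c/2))*exp(-2^(1/3)*c/2)


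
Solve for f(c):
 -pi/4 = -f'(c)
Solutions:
 f(c) = C1 + pi*c/4


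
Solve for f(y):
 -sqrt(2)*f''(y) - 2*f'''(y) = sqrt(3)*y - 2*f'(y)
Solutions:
 f(y) = C1 + C2*exp(-sqrt(2)*y) + C3*exp(sqrt(2)*y/2) + sqrt(3)*y^2/4 + sqrt(6)*y/4


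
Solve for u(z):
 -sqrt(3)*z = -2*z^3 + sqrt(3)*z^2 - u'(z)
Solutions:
 u(z) = C1 - z^4/2 + sqrt(3)*z^3/3 + sqrt(3)*z^2/2


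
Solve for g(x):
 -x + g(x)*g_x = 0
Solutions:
 g(x) = -sqrt(C1 + x^2)
 g(x) = sqrt(C1 + x^2)


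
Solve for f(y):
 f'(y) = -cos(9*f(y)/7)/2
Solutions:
 y/2 - 7*log(sin(9*f(y)/7) - 1)/18 + 7*log(sin(9*f(y)/7) + 1)/18 = C1


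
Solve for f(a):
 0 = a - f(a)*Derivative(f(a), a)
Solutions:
 f(a) = -sqrt(C1 + a^2)
 f(a) = sqrt(C1 + a^2)


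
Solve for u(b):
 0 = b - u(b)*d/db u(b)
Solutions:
 u(b) = -sqrt(C1 + b^2)
 u(b) = sqrt(C1 + b^2)


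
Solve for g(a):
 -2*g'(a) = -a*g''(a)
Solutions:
 g(a) = C1 + C2*a^3


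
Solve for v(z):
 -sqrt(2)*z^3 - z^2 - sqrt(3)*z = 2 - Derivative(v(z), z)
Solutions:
 v(z) = C1 + sqrt(2)*z^4/4 + z^3/3 + sqrt(3)*z^2/2 + 2*z


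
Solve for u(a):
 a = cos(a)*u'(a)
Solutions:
 u(a) = C1 + Integral(a/cos(a), a)


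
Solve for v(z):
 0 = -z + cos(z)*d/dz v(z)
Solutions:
 v(z) = C1 + Integral(z/cos(z), z)


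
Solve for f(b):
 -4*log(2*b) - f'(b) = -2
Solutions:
 f(b) = C1 - 4*b*log(b) - b*log(16) + 6*b


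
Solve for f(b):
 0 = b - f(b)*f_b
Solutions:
 f(b) = -sqrt(C1 + b^2)
 f(b) = sqrt(C1 + b^2)


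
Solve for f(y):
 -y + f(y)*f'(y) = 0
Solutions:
 f(y) = -sqrt(C1 + y^2)
 f(y) = sqrt(C1 + y^2)


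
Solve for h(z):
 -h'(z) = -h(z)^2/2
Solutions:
 h(z) = -2/(C1 + z)


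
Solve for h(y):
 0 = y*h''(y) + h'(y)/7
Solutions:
 h(y) = C1 + C2*y^(6/7)


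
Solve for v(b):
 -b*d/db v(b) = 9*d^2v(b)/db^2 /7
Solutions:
 v(b) = C1 + C2*erf(sqrt(14)*b/6)


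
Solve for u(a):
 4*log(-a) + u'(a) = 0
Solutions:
 u(a) = C1 - 4*a*log(-a) + 4*a


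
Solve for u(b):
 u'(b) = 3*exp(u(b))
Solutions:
 u(b) = log(-1/(C1 + 3*b))
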